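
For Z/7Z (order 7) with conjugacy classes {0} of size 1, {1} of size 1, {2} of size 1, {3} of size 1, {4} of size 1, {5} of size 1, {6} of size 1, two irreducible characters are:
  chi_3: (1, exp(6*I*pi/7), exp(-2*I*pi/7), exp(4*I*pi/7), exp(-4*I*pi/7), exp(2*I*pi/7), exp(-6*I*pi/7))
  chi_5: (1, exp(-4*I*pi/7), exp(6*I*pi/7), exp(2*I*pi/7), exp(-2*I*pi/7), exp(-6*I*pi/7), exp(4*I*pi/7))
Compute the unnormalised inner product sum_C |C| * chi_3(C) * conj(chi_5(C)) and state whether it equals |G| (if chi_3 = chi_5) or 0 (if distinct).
Sum = 0; so <chi_3, chi_5> = 0 (distinct irreducibles are orthogonal).

Working: Compute term by term over conjugacy classes (|C| * chi_3(C) * conj(chi_5(C))):
  1*(1)*conj(1) + 1*(exp(6*I*pi/7))*conj(exp(-4*I*pi/7)) + 1*(exp(-2*I*pi/7))*conj(exp(6*I*pi/7)) + 1*(exp(4*I*pi/7))*conj(exp(2*I*pi/7)) + 1*(exp(-4*I*pi/7))*conj(exp(-2*I*pi/7)) + 1*(exp(2*I*pi/7))*conj(exp(-6*I*pi/7)) + 1*(exp(-6*I*pi/7))*conj(exp(4*I*pi/7))
  = (1) + (exp(-4*I*pi/7)) + (exp(6*I*pi/7)) + (exp(2*I*pi/7)) + (exp(-2*I*pi/7)) + (exp(-6*I*pi/7)) + (exp(4*I*pi/7))
  = 0.
(Exp terms are combined using exp(i*s)*conj(exp(i*t)) = exp(i*(s-t)), and sums of them are collapsed using the identity that for every m > 1 the m distinct m-th roots of unity sum to 0, e.g. 1 + exp(2*I*pi/3) + exp(-2*I*pi/3) = 0.)
Dividing by |G| = 7 gives 0/7 = 0, matching the row-orthogonality relation <chi_3, chi_5> = [chi_3 = chi_5].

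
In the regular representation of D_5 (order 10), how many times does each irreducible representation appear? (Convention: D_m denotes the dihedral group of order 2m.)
Each irreducible V_i of dimension d_i appears with multiplicity d_i, i.e. rho_reg = (direct sum over all irreducibles V_i) d_i V_i. The irreducible dimensions for D_5 are 1, 1, 2, 2: 2 irreducibles of dimension 1, each with multiplicity 1; 2 irreducibles of dimension 2, each with multiplicity 2. Total dimension 2*1*1 + 2*2*2 = 10 = |G|.

General theorem: in the regular representation of a finite group G, each irreducible appears with multiplicity equal to its dimension. Check: dim(rho_reg) = sum d_i^2 = 1 + 1 + 4 + 4 = 10 = |G|.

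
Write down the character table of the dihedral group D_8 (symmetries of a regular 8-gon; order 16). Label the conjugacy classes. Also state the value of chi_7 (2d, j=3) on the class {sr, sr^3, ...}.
Conjugacy classes: {e} of size 1, {r^4} of size 1, {r^1, r^7} of size 2, {r^2, r^6} of size 2, {r^3, r^5} of size 2, {s, sr^2, ...} of size 4, {sr, sr^3, ...} of size 4.
Character table:
  irrep \ class              {e} (size 1)  {r^4} (size 1)  {r^1, r^7} (size 2)  {r^2, r^6} (size 2)  {r^3, r^5} (size 2)  {s, sr^2, ...} (size 4)  {sr, sr^3, ...} (size 4)
  chi_1 (triv)               1             1               1                    1                    1                    1                        1                       
  chi_2 (sign: r->1, s->-1)  1             1               1                    1                    1                    -1                       -1                      
  chi_3 (r->-1, s->1)        1             1               -1                   1                    -1                   1                        -1                      
  chi_4 (r->-1, s->-1)       1             1               -1                   1                    -1                   -1                       1                       
  chi_5 (2d, j=1)            2             -2              sqrt(2)              0                    -sqrt(2)             0                        0                       
  chi_6 (2d, j=2)            2             2               0                    -2                   0                    0                        0                       
  chi_7 (2d, j=3)            2             -2              -sqrt(2)             0                    sqrt(2)              0                        0                       

Spot check: chi_7 (2d, j=3) on {sr, sr^3, ...} = 0.

Solution. D_8 has order 2*8 = 16 with 7 conjugacy classes, hence 7 irreducibles. Sum of squared dims 1 + 1 + 1 + 1 + 4 + 4 + 4 = 16 = |G|. Linear characters come from the abelianisation; the 2-dimensional irreps have character r^k -> 2*cos(2*pi*j*k/8), reflections -> 0.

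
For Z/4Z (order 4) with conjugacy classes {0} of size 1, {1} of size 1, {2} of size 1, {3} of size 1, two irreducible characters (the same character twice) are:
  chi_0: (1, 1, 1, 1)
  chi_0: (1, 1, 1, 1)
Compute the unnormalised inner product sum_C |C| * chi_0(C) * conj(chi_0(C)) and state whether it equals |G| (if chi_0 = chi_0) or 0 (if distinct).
Sum = 4 = |G| = 4; so <chi_0, chi_0> = 1 (norm-1 confirms irreducibility).

Argument: Compute term by term over conjugacy classes (|C| * chi_0(C) * conj(chi_0(C))):
  1*(1)*conj(1) + 1*(1)*conj(1) + 1*(1)*conj(1) + 1*(1)*conj(1)
  = (1) + (1) + (1) + (1)
  = 4.
(Exp terms are combined using exp(i*s)*conj(exp(i*t)) = exp(i*(s-t)), and sums of them are collapsed using the identity that for every m > 1 the m distinct m-th roots of unity sum to 0, e.g. 1 + exp(2*I*pi/3) + exp(-2*I*pi/3) = 0.)
Dividing by |G| = 4 gives 4/4 = 1, matching the row-orthogonality relation <chi_0, chi_0> = [chi_0 = chi_0].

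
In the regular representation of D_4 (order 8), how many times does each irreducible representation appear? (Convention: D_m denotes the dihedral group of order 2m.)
Each irreducible V_i of dimension d_i appears with multiplicity d_i, i.e. rho_reg = (direct sum over all irreducibles V_i) d_i V_i. The irreducible dimensions for D_4 are 1, 1, 1, 1, 2: 4 irreducibles of dimension 1, each with multiplicity 1; 1 irreducible of dimension 2, with multiplicity 2. Total dimension 4*1*1 + 1*2*2 = 8 = |G|.

Proof sketch: General theorem: in the regular representation of a finite group G, each irreducible appears with multiplicity equal to its dimension. Check: dim(rho_reg) = sum d_i^2 = 1 + 1 + 1 + 1 + 4 = 8 = |G|.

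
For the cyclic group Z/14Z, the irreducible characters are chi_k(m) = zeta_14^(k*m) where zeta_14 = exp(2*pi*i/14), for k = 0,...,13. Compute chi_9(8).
chi_9(8) = zeta_14^72 = exp(2*I*pi/7)

chi_9(8) = zeta_14^(9*8) = zeta_14^72. Since zeta_14^14 = 1, this equals zeta_14^2 = exp(2*pi*i*2/14) = exp(2*I*pi/7).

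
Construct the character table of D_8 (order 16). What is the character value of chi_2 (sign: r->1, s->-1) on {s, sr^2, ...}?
Conjugacy classes: {e} of size 1, {r^4} of size 1, {r^1, r^7} of size 2, {r^2, r^6} of size 2, {r^3, r^5} of size 2, {s, sr^2, ...} of size 4, {sr, sr^3, ...} of size 4.
Character table:
  irrep \ class              {e} (size 1)  {r^4} (size 1)  {r^1, r^7} (size 2)  {r^2, r^6} (size 2)  {r^3, r^5} (size 2)  {s, sr^2, ...} (size 4)  {sr, sr^3, ...} (size 4)
  chi_1 (triv)               1             1               1                    1                    1                    1                        1                       
  chi_2 (sign: r->1, s->-1)  1             1               1                    1                    1                    -1                       -1                      
  chi_3 (r->-1, s->1)        1             1               -1                   1                    -1                   1                        -1                      
  chi_4 (r->-1, s->-1)       1             1               -1                   1                    -1                   -1                       1                       
  chi_5 (2d, j=1)            2             -2              sqrt(2)              0                    -sqrt(2)             0                        0                       
  chi_6 (2d, j=2)            2             2               0                    -2                   0                    0                        0                       
  chi_7 (2d, j=3)            2             -2              -sqrt(2)             0                    sqrt(2)              0                        0                       

Spot check: chi_2 (sign: r->1, s->-1) on {s, sr^2, ...} = -1.

Details: D_8 has order 2*8 = 16 with 7 conjugacy classes, hence 7 irreducibles. Sum of squared dims 1 + 1 + 1 + 1 + 4 + 4 + 4 = 16 = |G|. Linear characters come from the abelianisation; the 2-dimensional irreps have character r^k -> 2*cos(2*pi*j*k/8), reflections -> 0.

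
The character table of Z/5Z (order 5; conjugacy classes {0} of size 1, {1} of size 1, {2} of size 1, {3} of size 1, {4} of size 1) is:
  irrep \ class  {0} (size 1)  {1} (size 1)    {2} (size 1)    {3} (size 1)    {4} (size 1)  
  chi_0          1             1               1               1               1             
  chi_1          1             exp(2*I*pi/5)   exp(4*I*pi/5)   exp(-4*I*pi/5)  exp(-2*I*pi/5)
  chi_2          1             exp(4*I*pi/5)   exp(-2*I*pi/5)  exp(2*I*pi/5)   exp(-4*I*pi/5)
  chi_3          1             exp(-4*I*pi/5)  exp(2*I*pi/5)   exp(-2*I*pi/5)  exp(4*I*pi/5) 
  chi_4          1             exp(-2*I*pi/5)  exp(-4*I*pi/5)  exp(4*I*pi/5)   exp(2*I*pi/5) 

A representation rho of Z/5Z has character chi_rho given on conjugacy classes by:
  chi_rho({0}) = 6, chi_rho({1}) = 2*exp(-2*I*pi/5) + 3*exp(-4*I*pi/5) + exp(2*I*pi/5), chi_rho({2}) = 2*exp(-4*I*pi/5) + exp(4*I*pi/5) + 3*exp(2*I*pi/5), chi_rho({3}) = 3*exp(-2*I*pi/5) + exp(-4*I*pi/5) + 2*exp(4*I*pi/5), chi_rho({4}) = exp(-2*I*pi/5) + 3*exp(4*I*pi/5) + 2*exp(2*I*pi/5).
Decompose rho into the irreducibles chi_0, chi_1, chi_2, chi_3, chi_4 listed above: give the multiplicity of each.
Multiplicities: chi_0: 0, chi_1: 1, chi_2: 0, chi_3: 3, chi_4: 2.

Argument: Use <chi_rho, chi> = (1/|G|) sum_C |C| * chi_rho(C) * conj(chi(C)) with |G| = 5 for each irreducible chi in the table:
  <chi_rho, chi_0> = (1/5)[1*(6)*conj(1) + 1*(2*exp(-2*I*pi/5) + 3*exp(-4*I*pi/5) + exp(2*I*pi/5))*conj(1) + 1*(2*exp(-4*I*pi/5) + exp(4*I*pi/5) + 3*exp(2*I*pi/5))*conj(1) + 1*(3*exp(-2*I*pi/5) + exp(-4*I*pi/5) + 2*exp(4*I*pi/5))*conj(1) + 1*(exp(-2*I*pi/5) + 3*exp(4*I*pi/5) + 2*exp(2*I*pi/5))*conj(1)]
      = (1/5)[(6) + (2*exp(-2*I*pi/5) + 3*exp(-4*I*pi/5) + exp(2*I*pi/5)) + (2*exp(-4*I*pi/5) + exp(4*I*pi/5) + 3*exp(2*I*pi/5)) + (3*exp(-2*I*pi/5) + exp(-4*I*pi/5) + 2*exp(4*I*pi/5)) + (exp(-2*I*pi/5) + 3*exp(4*I*pi/5) + 2*exp(2*I*pi/5))] = 0/5 = 0
  <chi_rho, chi_1> = (1/5)[1*(6)*conj(1) + 1*(2*exp(-2*I*pi/5) + 3*exp(-4*I*pi/5) + exp(2*I*pi/5))*conj(exp(2*I*pi/5)) + 1*(2*exp(-4*I*pi/5) + exp(4*I*pi/5) + 3*exp(2*I*pi/5))*conj(exp(4*I*pi/5)) + 1*(3*exp(-2*I*pi/5) + exp(-4*I*pi/5) + 2*exp(4*I*pi/5))*conj(exp(-4*I*pi/5)) + 1*(exp(-2*I*pi/5) + 3*exp(4*I*pi/5) + 2*exp(2*I*pi/5))*conj(exp(-2*I*pi/5))]
      = (1/5)[(6) + (1 + 2*exp(-4*I*pi/5) + 3*exp(4*I*pi/5)) + (1 + 3*exp(-2*I*pi/5) + 2*exp(2*I*pi/5)) + (1 + 2*exp(-2*I*pi/5) + 3*exp(2*I*pi/5)) + (1 + 3*exp(-4*I*pi/5) + 2*exp(4*I*pi/5))] = 5/5 = 1
  <chi_rho, chi_2> = (1/5)[1*(6)*conj(1) + 1*(2*exp(-2*I*pi/5) + 3*exp(-4*I*pi/5) + exp(2*I*pi/5))*conj(exp(4*I*pi/5)) + 1*(2*exp(-4*I*pi/5) + exp(4*I*pi/5) + 3*exp(2*I*pi/5))*conj(exp(-2*I*pi/5)) + 1*(3*exp(-2*I*pi/5) + exp(-4*I*pi/5) + 2*exp(4*I*pi/5))*conj(exp(2*I*pi/5)) + 1*(exp(-2*I*pi/5) + 3*exp(4*I*pi/5) + 2*exp(2*I*pi/5))*conj(exp(-4*I*pi/5))]
      = (1/5)[(6) + (exp(-2*I*pi/5) + 2*exp(4*I*pi/5) + 3*exp(2*I*pi/5)) + (2*exp(-2*I*pi/5) + exp(-4*I*pi/5) + 3*exp(4*I*pi/5)) + (3*exp(-4*I*pi/5) + exp(4*I*pi/5) + 2*exp(2*I*pi/5)) + (3*exp(-2*I*pi/5) + 2*exp(-4*I*pi/5) + exp(2*I*pi/5))] = 0/5 = 0
  <chi_rho, chi_3> = (1/5)[1*(6)*conj(1) + 1*(2*exp(-2*I*pi/5) + 3*exp(-4*I*pi/5) + exp(2*I*pi/5))*conj(exp(-4*I*pi/5)) + 1*(2*exp(-4*I*pi/5) + exp(4*I*pi/5) + 3*exp(2*I*pi/5))*conj(exp(2*I*pi/5)) + 1*(3*exp(-2*I*pi/5) + exp(-4*I*pi/5) + 2*exp(4*I*pi/5))*conj(exp(-2*I*pi/5)) + 1*(exp(-2*I*pi/5) + 3*exp(4*I*pi/5) + 2*exp(2*I*pi/5))*conj(exp(4*I*pi/5))]
      = (1/5)[(6) + (3 + exp(-4*I*pi/5) + 2*exp(2*I*pi/5)) + (3 + exp(2*I*pi/5) + 2*exp(4*I*pi/5)) + (3 + 2*exp(-4*I*pi/5) + exp(-2*I*pi/5)) + (3 + 2*exp(-2*I*pi/5) + exp(4*I*pi/5))] = 15/5 = 3
  <chi_rho, chi_4> = (1/5)[1*(6)*conj(1) + 1*(2*exp(-2*I*pi/5) + 3*exp(-4*I*pi/5) + exp(2*I*pi/5))*conj(exp(-2*I*pi/5)) + 1*(2*exp(-4*I*pi/5) + exp(4*I*pi/5) + 3*exp(2*I*pi/5))*conj(exp(-4*I*pi/5)) + 1*(3*exp(-2*I*pi/5) + exp(-4*I*pi/5) + 2*exp(4*I*pi/5))*conj(exp(4*I*pi/5)) + 1*(exp(-2*I*pi/5) + 3*exp(4*I*pi/5) + 2*exp(2*I*pi/5))*conj(exp(2*I*pi/5))]
      = (1/5)[(6) + (2 + 3*exp(-2*I*pi/5) + exp(4*I*pi/5)) + (2 + 3*exp(-4*I*pi/5) + exp(-2*I*pi/5)) + (2 + exp(2*I*pi/5) + 3*exp(4*I*pi/5)) + (2 + exp(-4*I*pi/5) + 3*exp(2*I*pi/5))] = 10/5 = 2
(Exp terms are combined using exp(i*s)*conj(exp(i*t)) = exp(i*(s-t)), and sums of them are collapsed using the identity that for every m > 1 the m distinct m-th roots of unity sum to 0, e.g. 1 + exp(2*I*pi/3) + exp(-2*I*pi/3) = 0.)
Dimension check: dim(rho) = sum (mult * dim) = 0*1 + 1*1 + 0*1 + 3*1 + 2*1 = 6 = chi_rho(e) = 6.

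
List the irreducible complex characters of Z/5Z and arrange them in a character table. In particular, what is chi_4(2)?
Character table of Z/5Z (irreps indexed chi_0,...,chi_4 with chi_k(m) = zeta_5^(k*m), zeta_5 = exp(2*pi*i/5)):
  irrep \ class  {0} (size 1)  {1} (size 1)    {2} (size 1)    {3} (size 1)    {4} (size 1)  
  chi_0          1             1               1               1               1             
  chi_1          1             exp(2*I*pi/5)   exp(4*I*pi/5)   exp(-4*I*pi/5)  exp(-2*I*pi/5)
  chi_2          1             exp(4*I*pi/5)   exp(-2*I*pi/5)  exp(2*I*pi/5)   exp(-4*I*pi/5)
  chi_3          1             exp(-4*I*pi/5)  exp(2*I*pi/5)   exp(-2*I*pi/5)  exp(4*I*pi/5) 
  chi_4          1             exp(-2*I*pi/5)  exp(-4*I*pi/5)  exp(4*I*pi/5)   exp(2*I*pi/5) 

Spot check: chi_4(2) = zeta_5^(4*2) = zeta_5^8 = exp(-4*I*pi/5).

Details: Z/5Z is abelian, so all 5 irreducible complex representations are 1-dimensional. They are given by chi_k(m) = zeta_5^(k*m) for k = 0,...,4. Row orthogonality: sum_m chi_k(m) conj(chi_l(m)) = 5 * [k = l].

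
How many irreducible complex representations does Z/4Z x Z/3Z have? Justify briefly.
12

Solution. The number of irreducible complex representations of a finite group equals its number of conjugacy classes. Z/4Z x Z/3Z is abelian of order 12, so every element is its own conjugacy class: 12 classes, so Z/4Z x Z/3Z (order 12) has exactly 12 irreducible complex representations.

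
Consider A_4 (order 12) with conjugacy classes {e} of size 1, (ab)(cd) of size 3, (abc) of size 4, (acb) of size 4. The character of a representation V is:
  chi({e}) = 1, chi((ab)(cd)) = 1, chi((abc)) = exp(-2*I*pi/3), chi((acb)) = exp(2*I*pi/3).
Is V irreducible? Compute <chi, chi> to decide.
Irreducible: <chi, chi> = 1.

Why: <chi, chi> = (1/|G|) sum_C |C| * |chi(C)|^2 = (1/12)[1*|1|^2 + 3*|1|^2 + 4*|exp(-2*I*pi/3)|^2 + 4*|exp(2*I*pi/3)|^2]
  = (1/12)[(1) + (3) + (4) + (4)] = 12/12 = 1.
(Exp terms are combined using exp(i*s)*conj(exp(i*t)) = exp(i*(s-t)), and sums of them are collapsed using the identity that for every m > 1 the m distinct m-th roots of unity sum to 0, e.g. 1 + exp(2*I*pi/3) + exp(-2*I*pi/3) = 0.)
A character is irreducible iff <chi, chi> = 1, so this representation is irreducible.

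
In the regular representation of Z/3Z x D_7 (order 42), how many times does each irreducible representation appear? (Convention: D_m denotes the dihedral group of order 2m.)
Each irreducible V_i of dimension d_i appears with multiplicity d_i, i.e. rho_reg = (direct sum over all irreducibles V_i) d_i V_i. The irreducible dimensions for Z/3Z x D_7 are 1, 1, 1, 1, 1, 1, 2, 2, 2, 2, 2, 2, 2, 2, 2: 6 irreducibles of dimension 1, each with multiplicity 1; 9 irreducibles of dimension 2, each with multiplicity 2. Total dimension 6*1*1 + 9*2*2 = 42 = |G|.

Proof sketch: General theorem: in the regular representation of a finite group G, each irreducible appears with multiplicity equal to its dimension. Check: dim(rho_reg) = sum d_i^2 = 1 + 1 + 1 + 1 + 1 + 1 + 4 + 4 + 4 + 4 + 4 + 4 + 4 + 4 + 4 = 42 = |G|.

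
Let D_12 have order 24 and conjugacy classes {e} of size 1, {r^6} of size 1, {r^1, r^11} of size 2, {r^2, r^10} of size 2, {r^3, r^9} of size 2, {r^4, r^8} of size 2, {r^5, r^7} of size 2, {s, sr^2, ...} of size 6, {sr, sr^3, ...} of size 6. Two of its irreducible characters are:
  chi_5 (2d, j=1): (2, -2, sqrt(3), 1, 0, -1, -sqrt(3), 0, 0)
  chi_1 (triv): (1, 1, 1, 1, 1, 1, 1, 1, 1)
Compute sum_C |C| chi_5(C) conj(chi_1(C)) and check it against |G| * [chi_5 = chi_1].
Sum = 0; so <chi_5, chi_1> = 0 (distinct irreducibles are orthogonal).

Justification: Compute term by term over conjugacy classes (|C| * chi_5(C) * conj(chi_1(C))):
  1*(2)*conj(1) + 1*(-2)*conj(1) + 2*(sqrt(3))*conj(1) + 2*(1)*conj(1) + 2*(0)*conj(1) + 2*(-1)*conj(1) + 2*(-sqrt(3))*conj(1) + 6*(0)*conj(1) + 6*(0)*conj(1)
  = (2) + (-2) + (2*sqrt(3)) + (2) + (0) + (-2) + (-2*sqrt(3)) + (0) + (0)
  = 0.
Dividing by |G| = 24 gives 0/24 = 0, matching the row-orthogonality relation <chi_5, chi_1> = [chi_5 = chi_1].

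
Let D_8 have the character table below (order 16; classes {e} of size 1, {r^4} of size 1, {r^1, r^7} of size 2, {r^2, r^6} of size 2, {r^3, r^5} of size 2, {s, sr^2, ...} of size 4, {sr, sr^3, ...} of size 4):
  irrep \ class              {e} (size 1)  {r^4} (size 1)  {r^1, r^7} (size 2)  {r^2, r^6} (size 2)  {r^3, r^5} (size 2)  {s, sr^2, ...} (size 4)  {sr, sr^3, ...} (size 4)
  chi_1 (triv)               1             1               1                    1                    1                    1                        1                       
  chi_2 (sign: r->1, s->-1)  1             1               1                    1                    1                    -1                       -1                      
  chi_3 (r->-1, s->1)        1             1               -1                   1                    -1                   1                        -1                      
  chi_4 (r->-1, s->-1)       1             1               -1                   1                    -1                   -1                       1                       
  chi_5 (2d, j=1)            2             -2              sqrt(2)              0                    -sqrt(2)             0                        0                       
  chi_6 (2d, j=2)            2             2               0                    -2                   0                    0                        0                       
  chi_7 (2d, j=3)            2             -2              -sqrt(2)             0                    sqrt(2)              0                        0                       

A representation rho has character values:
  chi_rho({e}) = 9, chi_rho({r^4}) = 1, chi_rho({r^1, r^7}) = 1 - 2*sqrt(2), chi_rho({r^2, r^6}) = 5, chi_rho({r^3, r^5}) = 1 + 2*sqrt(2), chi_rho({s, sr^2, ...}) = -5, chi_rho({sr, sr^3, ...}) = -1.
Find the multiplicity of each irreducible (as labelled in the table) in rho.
Multiplicities: chi_1: 0, chi_2: 3, chi_3: 0, chi_4: 2, chi_5: 0, chi_6: 0, chi_7: 2.

Solution. Use <chi_rho, chi> = (1/|G|) sum_C |C| * chi_rho(C) * conj(chi(C)) with |G| = 16 for each irreducible chi in the table:
  <chi_rho, chi_1> = (1/16)[1*(9)*conj(1) + 1*(1)*conj(1) + 2*(1 - 2*sqrt(2))*conj(1) + 2*(5)*conj(1) + 2*(1 + 2*sqrt(2))*conj(1) + 4*(-5)*conj(1) + 4*(-1)*conj(1)]
      = (1/16)[(9) + (1) + (2 - 4*sqrt(2)) + (10) + (2 + 4*sqrt(2)) + (-20) + (-4)] = 0/16 = 0
  <chi_rho, chi_2> = (1/16)[1*(9)*conj(1) + 1*(1)*conj(1) + 2*(1 - 2*sqrt(2))*conj(1) + 2*(5)*conj(1) + 2*(1 + 2*sqrt(2))*conj(1) + 4*(-5)*conj(-1) + 4*(-1)*conj(-1)]
      = (1/16)[(9) + (1) + (2 - 4*sqrt(2)) + (10) + (2 + 4*sqrt(2)) + (20) + (4)] = 48/16 = 3
  <chi_rho, chi_3> = (1/16)[1*(9)*conj(1) + 1*(1)*conj(1) + 2*(1 - 2*sqrt(2))*conj(-1) + 2*(5)*conj(1) + 2*(1 + 2*sqrt(2))*conj(-1) + 4*(-5)*conj(1) + 4*(-1)*conj(-1)]
      = (1/16)[(9) + (1) + (-2 + 4*sqrt(2)) + (10) + (-4*sqrt(2) - 2) + (-20) + (4)] = 0/16 = 0
  <chi_rho, chi_4> = (1/16)[1*(9)*conj(1) + 1*(1)*conj(1) + 2*(1 - 2*sqrt(2))*conj(-1) + 2*(5)*conj(1) + 2*(1 + 2*sqrt(2))*conj(-1) + 4*(-5)*conj(-1) + 4*(-1)*conj(1)]
      = (1/16)[(9) + (1) + (-2 + 4*sqrt(2)) + (10) + (-4*sqrt(2) - 2) + (20) + (-4)] = 32/16 = 2
  <chi_rho, chi_5> = (1/16)[1*(9)*conj(2) + 1*(1)*conj(-2) + 2*(1 - 2*sqrt(2))*conj(sqrt(2)) + 2*(5)*conj(0) + 2*(1 + 2*sqrt(2))*conj(-sqrt(2)) + 4*(-5)*conj(0) + 4*(-1)*conj(0)]
      = (1/16)[(18) + (-2) + (-8 + 2*sqrt(2)) + (0) + (-8 - 2*sqrt(2)) + (0) + (0)] = 0/16 = 0
  <chi_rho, chi_6> = (1/16)[1*(9)*conj(2) + 1*(1)*conj(2) + 2*(1 - 2*sqrt(2))*conj(0) + 2*(5)*conj(-2) + 2*(1 + 2*sqrt(2))*conj(0) + 4*(-5)*conj(0) + 4*(-1)*conj(0)]
      = (1/16)[(18) + (2) + (0) + (-20) + (0) + (0) + (0)] = 0/16 = 0
  <chi_rho, chi_7> = (1/16)[1*(9)*conj(2) + 1*(1)*conj(-2) + 2*(1 - 2*sqrt(2))*conj(-sqrt(2)) + 2*(5)*conj(0) + 2*(1 + 2*sqrt(2))*conj(sqrt(2)) + 4*(-5)*conj(0) + 4*(-1)*conj(0)]
      = (1/16)[(18) + (-2) + (8 - 2*sqrt(2)) + (0) + (2*sqrt(2) + 8) + (0) + (0)] = 32/16 = 2
Dimension check: dim(rho) = sum (mult * dim) = 0*1 + 3*1 + 0*1 + 2*1 + 0*2 + 0*2 + 2*2 = 9 = chi_rho(e) = 9.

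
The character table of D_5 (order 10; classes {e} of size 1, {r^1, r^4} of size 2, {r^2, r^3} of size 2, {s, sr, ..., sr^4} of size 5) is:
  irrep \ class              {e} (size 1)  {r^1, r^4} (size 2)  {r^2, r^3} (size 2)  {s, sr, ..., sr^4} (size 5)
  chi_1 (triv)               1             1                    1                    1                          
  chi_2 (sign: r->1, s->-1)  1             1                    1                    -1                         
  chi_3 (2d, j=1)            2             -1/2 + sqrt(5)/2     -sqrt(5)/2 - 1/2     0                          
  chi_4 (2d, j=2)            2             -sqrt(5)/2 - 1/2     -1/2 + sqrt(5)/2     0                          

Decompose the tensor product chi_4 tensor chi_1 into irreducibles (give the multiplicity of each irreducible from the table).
chi_4 tensor chi_1 = chi_4 (all other irreducibles have multiplicity 0).

Argument: The character of a tensor product is the pointwise product (chi_4 * chi_1)(C) = chi_4(C) * chi_1(C):
  {e}: (2)*(1), {r^1, r^4}: (-sqrt(5)/2 - 1/2)*(1), {r^2, r^3}: (-1/2 + sqrt(5)/2)*(1), {s, sr, ..., sr^4}: (0)*(1)
so (chi_4 * chi_1) takes values
  {e} -> 2, {r^1, r^4} -> -sqrt(5)/2 - 1/2, {r^2, r^3} -> -1/2 + sqrt(5)/2, {s, sr, ..., sr^4} -> 0.
Now take the inner product of this character with each irreducible chi from the table, <chi_4*chi_1, chi> = (1/10) sum_C |C| (chi_4*chi_1)(C) conj(chi(C)):
  <chi_4*chi_1, chi_1> = (1/10)[1*(2)*conj(1) + 2*(-sqrt(5)/2 - 1/2)*conj(1) + 2*(-1/2 + sqrt(5)/2)*conj(1) + 5*(0)*conj(1)]
      = (1/10)[(2) + (-sqrt(5) - 1) + (-1 + sqrt(5)) + (0)] = 0/10 = 0
  <chi_4*chi_1, chi_2> = (1/10)[1*(2)*conj(1) + 2*(-sqrt(5)/2 - 1/2)*conj(1) + 2*(-1/2 + sqrt(5)/2)*conj(1) + 5*(0)*conj(-1)]
      = (1/10)[(2) + (-sqrt(5) - 1) + (-1 + sqrt(5)) + (0)] = 0/10 = 0
  <chi_4*chi_1, chi_3> = (1/10)[1*(2)*conj(2) + 2*(-sqrt(5)/2 - 1/2)*conj(-1/2 + sqrt(5)/2) + 2*(-1/2 + sqrt(5)/2)*conj(-sqrt(5)/2 - 1/2) + 5*(0)*conj(0)]
      = (1/10)[(4) + (-2) + (-2) + (0)] = 0/10 = 0
  <chi_4*chi_1, chi_4> = (1/10)[1*(2)*conj(2) + 2*(-sqrt(5)/2 - 1/2)*conj(-sqrt(5)/2 - 1/2) + 2*(-1/2 + sqrt(5)/2)*conj(-1/2 + sqrt(5)/2) + 5*(0)*conj(0)]
      = (1/10)[(4) + (sqrt(5) + 3) + (3 - sqrt(5)) + (0)] = 10/10 = 1
Hence the multiplicities are chi_4: 1. Dimension check: dim(chi_4)*dim(chi_1) = 2*1 = 2 and sum (mult * dim) = 1*2 = 2.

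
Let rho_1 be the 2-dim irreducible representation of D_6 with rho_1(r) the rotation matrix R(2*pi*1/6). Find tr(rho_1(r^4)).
chi_{rho_1}(r^4) = 2*cos(2*pi*1*4/6) = -1

Details: rho_1(r^4) is rotation by angle 2*pi*1*4/6, whose trace is 2*cos(2*pi*1*4/6) = -1.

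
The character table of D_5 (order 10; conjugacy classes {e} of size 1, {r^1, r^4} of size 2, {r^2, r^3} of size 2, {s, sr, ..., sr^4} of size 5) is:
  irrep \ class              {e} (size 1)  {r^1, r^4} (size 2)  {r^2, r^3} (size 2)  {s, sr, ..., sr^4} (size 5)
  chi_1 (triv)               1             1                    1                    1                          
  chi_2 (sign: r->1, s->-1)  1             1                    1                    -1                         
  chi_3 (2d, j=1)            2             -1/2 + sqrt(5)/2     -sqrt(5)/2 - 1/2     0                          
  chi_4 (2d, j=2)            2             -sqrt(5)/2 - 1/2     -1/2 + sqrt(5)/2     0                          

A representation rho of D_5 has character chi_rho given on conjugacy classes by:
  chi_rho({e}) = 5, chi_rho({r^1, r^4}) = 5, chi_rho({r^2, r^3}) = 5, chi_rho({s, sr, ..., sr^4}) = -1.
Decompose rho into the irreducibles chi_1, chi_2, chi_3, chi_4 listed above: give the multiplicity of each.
Multiplicities: chi_1: 2, chi_2: 3, chi_3: 0, chi_4: 0.

Details: Use <chi_rho, chi> = (1/|G|) sum_C |C| * chi_rho(C) * conj(chi(C)) with |G| = 10 for each irreducible chi in the table:
  <chi_rho, chi_1> = (1/10)[1*(5)*conj(1) + 2*(5)*conj(1) + 2*(5)*conj(1) + 5*(-1)*conj(1)]
      = (1/10)[(5) + (10) + (10) + (-5)] = 20/10 = 2
  <chi_rho, chi_2> = (1/10)[1*(5)*conj(1) + 2*(5)*conj(1) + 2*(5)*conj(1) + 5*(-1)*conj(-1)]
      = (1/10)[(5) + (10) + (10) + (5)] = 30/10 = 3
  <chi_rho, chi_3> = (1/10)[1*(5)*conj(2) + 2*(5)*conj(-1/2 + sqrt(5)/2) + 2*(5)*conj(-sqrt(5)/2 - 1/2) + 5*(-1)*conj(0)]
      = (1/10)[(10) + (-5 + 5*sqrt(5)) + (-5*sqrt(5) - 5) + (0)] = 0/10 = 0
  <chi_rho, chi_4> = (1/10)[1*(5)*conj(2) + 2*(5)*conj(-sqrt(5)/2 - 1/2) + 2*(5)*conj(-1/2 + sqrt(5)/2) + 5*(-1)*conj(0)]
      = (1/10)[(10) + (-5*sqrt(5) - 5) + (-5 + 5*sqrt(5)) + (0)] = 0/10 = 0
Dimension check: dim(rho) = sum (mult * dim) = 2*1 + 3*1 + 0*2 + 0*2 = 5 = chi_rho(e) = 5.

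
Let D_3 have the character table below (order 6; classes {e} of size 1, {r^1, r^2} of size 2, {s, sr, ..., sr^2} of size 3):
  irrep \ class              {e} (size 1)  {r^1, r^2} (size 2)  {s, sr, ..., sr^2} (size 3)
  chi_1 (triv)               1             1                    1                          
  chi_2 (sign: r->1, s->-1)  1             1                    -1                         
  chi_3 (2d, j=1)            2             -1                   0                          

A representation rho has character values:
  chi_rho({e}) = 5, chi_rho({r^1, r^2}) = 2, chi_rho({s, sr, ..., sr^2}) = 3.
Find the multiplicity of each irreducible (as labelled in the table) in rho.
Multiplicities: chi_1: 3, chi_2: 0, chi_3: 1.

Explanation: Use <chi_rho, chi> = (1/|G|) sum_C |C| * chi_rho(C) * conj(chi(C)) with |G| = 6 for each irreducible chi in the table:
  <chi_rho, chi_1> = (1/6)[1*(5)*conj(1) + 2*(2)*conj(1) + 3*(3)*conj(1)]
      = (1/6)[(5) + (4) + (9)] = 18/6 = 3
  <chi_rho, chi_2> = (1/6)[1*(5)*conj(1) + 2*(2)*conj(1) + 3*(3)*conj(-1)]
      = (1/6)[(5) + (4) + (-9)] = 0/6 = 0
  <chi_rho, chi_3> = (1/6)[1*(5)*conj(2) + 2*(2)*conj(-1) + 3*(3)*conj(0)]
      = (1/6)[(10) + (-4) + (0)] = 6/6 = 1
Dimension check: dim(rho) = sum (mult * dim) = 3*1 + 0*1 + 1*2 = 5 = chi_rho(e) = 5.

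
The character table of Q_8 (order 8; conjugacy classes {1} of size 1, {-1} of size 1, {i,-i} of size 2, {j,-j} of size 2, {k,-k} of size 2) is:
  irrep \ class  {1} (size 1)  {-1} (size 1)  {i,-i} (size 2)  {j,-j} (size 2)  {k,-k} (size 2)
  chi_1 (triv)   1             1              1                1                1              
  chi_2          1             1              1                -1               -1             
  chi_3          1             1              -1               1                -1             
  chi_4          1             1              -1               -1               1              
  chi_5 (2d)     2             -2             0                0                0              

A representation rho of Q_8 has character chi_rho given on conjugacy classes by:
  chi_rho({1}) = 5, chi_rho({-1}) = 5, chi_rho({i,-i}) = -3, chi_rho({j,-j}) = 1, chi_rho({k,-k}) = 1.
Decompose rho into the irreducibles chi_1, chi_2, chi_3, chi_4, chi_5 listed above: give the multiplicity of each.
Multiplicities: chi_1: 1, chi_2: 0, chi_3: 2, chi_4: 2, chi_5: 0.

Reasoning: Use <chi_rho, chi> = (1/|G|) sum_C |C| * chi_rho(C) * conj(chi(C)) with |G| = 8 for each irreducible chi in the table:
  <chi_rho, chi_1> = (1/8)[1*(5)*conj(1) + 1*(5)*conj(1) + 2*(-3)*conj(1) + 2*(1)*conj(1) + 2*(1)*conj(1)]
      = (1/8)[(5) + (5) + (-6) + (2) + (2)] = 8/8 = 1
  <chi_rho, chi_2> = (1/8)[1*(5)*conj(1) + 1*(5)*conj(1) + 2*(-3)*conj(1) + 2*(1)*conj(-1) + 2*(1)*conj(-1)]
      = (1/8)[(5) + (5) + (-6) + (-2) + (-2)] = 0/8 = 0
  <chi_rho, chi_3> = (1/8)[1*(5)*conj(1) + 1*(5)*conj(1) + 2*(-3)*conj(-1) + 2*(1)*conj(1) + 2*(1)*conj(-1)]
      = (1/8)[(5) + (5) + (6) + (2) + (-2)] = 16/8 = 2
  <chi_rho, chi_4> = (1/8)[1*(5)*conj(1) + 1*(5)*conj(1) + 2*(-3)*conj(-1) + 2*(1)*conj(-1) + 2*(1)*conj(1)]
      = (1/8)[(5) + (5) + (6) + (-2) + (2)] = 16/8 = 2
  <chi_rho, chi_5> = (1/8)[1*(5)*conj(2) + 1*(5)*conj(-2) + 2*(-3)*conj(0) + 2*(1)*conj(0) + 2*(1)*conj(0)]
      = (1/8)[(10) + (-10) + (0) + (0) + (0)] = 0/8 = 0
Dimension check: dim(rho) = sum (mult * dim) = 1*1 + 0*1 + 2*1 + 2*1 + 0*2 = 5 = chi_rho(e) = 5.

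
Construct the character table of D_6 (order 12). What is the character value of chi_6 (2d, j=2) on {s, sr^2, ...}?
Conjugacy classes: {e} of size 1, {r^3} of size 1, {r^1, r^5} of size 2, {r^2, r^4} of size 2, {s, sr^2, ...} of size 3, {sr, sr^3, ...} of size 3.
Character table:
  irrep \ class              {e} (size 1)  {r^3} (size 1)  {r^1, r^5} (size 2)  {r^2, r^4} (size 2)  {s, sr^2, ...} (size 3)  {sr, sr^3, ...} (size 3)
  chi_1 (triv)               1             1               1                    1                    1                        1                       
  chi_2 (sign: r->1, s->-1)  1             1               1                    1                    -1                       -1                      
  chi_3 (r->-1, s->1)        1             -1              -1                   1                    1                        -1                      
  chi_4 (r->-1, s->-1)       1             -1              -1                   1                    -1                       1                       
  chi_5 (2d, j=1)            2             -2              1                    -1                   0                        0                       
  chi_6 (2d, j=2)            2             2               -1                   -1                   0                        0                       

Spot check: chi_6 (2d, j=2) on {s, sr^2, ...} = 0.

Working: D_6 has order 2*6 = 12 with 6 conjugacy classes, hence 6 irreducibles. Sum of squared dims 1 + 1 + 1 + 1 + 4 + 4 = 12 = |G|. Linear characters come from the abelianisation; the 2-dimensional irreps have character r^k -> 2*cos(2*pi*j*k/6), reflections -> 0.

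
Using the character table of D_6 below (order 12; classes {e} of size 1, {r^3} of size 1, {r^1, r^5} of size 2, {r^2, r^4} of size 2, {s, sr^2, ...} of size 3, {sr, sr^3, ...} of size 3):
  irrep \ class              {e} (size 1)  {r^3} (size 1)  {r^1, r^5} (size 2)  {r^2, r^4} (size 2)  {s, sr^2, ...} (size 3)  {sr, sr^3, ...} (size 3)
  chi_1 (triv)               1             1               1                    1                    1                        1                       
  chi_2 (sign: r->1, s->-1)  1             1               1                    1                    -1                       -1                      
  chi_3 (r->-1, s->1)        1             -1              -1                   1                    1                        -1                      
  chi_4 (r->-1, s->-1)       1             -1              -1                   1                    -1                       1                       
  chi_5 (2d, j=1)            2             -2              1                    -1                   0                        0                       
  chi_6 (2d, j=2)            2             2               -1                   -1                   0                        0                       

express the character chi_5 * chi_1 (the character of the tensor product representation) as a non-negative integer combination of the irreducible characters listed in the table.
chi_5 tensor chi_1 = chi_5 (all other irreducibles have multiplicity 0).

Proof sketch: The character of a tensor product is the pointwise product (chi_5 * chi_1)(C) = chi_5(C) * chi_1(C):
  {e}: (2)*(1), {r^3}: (-2)*(1), {r^1, r^5}: (1)*(1), {r^2, r^4}: (-1)*(1), {s, sr^2, ...}: (0)*(1), {sr, sr^3, ...}: (0)*(1)
so (chi_5 * chi_1) takes values
  {e} -> 2, {r^3} -> -2, {r^1, r^5} -> 1, {r^2, r^4} -> -1, {s, sr^2, ...} -> 0, {sr, sr^3, ...} -> 0.
Now take the inner product of this character with each irreducible chi from the table, <chi_5*chi_1, chi> = (1/12) sum_C |C| (chi_5*chi_1)(C) conj(chi(C)):
  <chi_5*chi_1, chi_1> = (1/12)[1*(2)*conj(1) + 1*(-2)*conj(1) + 2*(1)*conj(1) + 2*(-1)*conj(1) + 3*(0)*conj(1) + 3*(0)*conj(1)]
      = (1/12)[(2) + (-2) + (2) + (-2) + (0) + (0)] = 0/12 = 0
  <chi_5*chi_1, chi_2> = (1/12)[1*(2)*conj(1) + 1*(-2)*conj(1) + 2*(1)*conj(1) + 2*(-1)*conj(1) + 3*(0)*conj(-1) + 3*(0)*conj(-1)]
      = (1/12)[(2) + (-2) + (2) + (-2) + (0) + (0)] = 0/12 = 0
  <chi_5*chi_1, chi_3> = (1/12)[1*(2)*conj(1) + 1*(-2)*conj(-1) + 2*(1)*conj(-1) + 2*(-1)*conj(1) + 3*(0)*conj(1) + 3*(0)*conj(-1)]
      = (1/12)[(2) + (2) + (-2) + (-2) + (0) + (0)] = 0/12 = 0
  <chi_5*chi_1, chi_4> = (1/12)[1*(2)*conj(1) + 1*(-2)*conj(-1) + 2*(1)*conj(-1) + 2*(-1)*conj(1) + 3*(0)*conj(-1) + 3*(0)*conj(1)]
      = (1/12)[(2) + (2) + (-2) + (-2) + (0) + (0)] = 0/12 = 0
  <chi_5*chi_1, chi_5> = (1/12)[1*(2)*conj(2) + 1*(-2)*conj(-2) + 2*(1)*conj(1) + 2*(-1)*conj(-1) + 3*(0)*conj(0) + 3*(0)*conj(0)]
      = (1/12)[(4) + (4) + (2) + (2) + (0) + (0)] = 12/12 = 1
  <chi_5*chi_1, chi_6> = (1/12)[1*(2)*conj(2) + 1*(-2)*conj(2) + 2*(1)*conj(-1) + 2*(-1)*conj(-1) + 3*(0)*conj(0) + 3*(0)*conj(0)]
      = (1/12)[(4) + (-4) + (-2) + (2) + (0) + (0)] = 0/12 = 0
Hence the multiplicities are chi_5: 1. Dimension check: dim(chi_5)*dim(chi_1) = 2*1 = 2 and sum (mult * dim) = 1*2 = 2.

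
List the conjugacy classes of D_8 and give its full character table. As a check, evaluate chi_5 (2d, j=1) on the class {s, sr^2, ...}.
Conjugacy classes: {e} of size 1, {r^4} of size 1, {r^1, r^7} of size 2, {r^2, r^6} of size 2, {r^3, r^5} of size 2, {s, sr^2, ...} of size 4, {sr, sr^3, ...} of size 4.
Character table:
  irrep \ class              {e} (size 1)  {r^4} (size 1)  {r^1, r^7} (size 2)  {r^2, r^6} (size 2)  {r^3, r^5} (size 2)  {s, sr^2, ...} (size 4)  {sr, sr^3, ...} (size 4)
  chi_1 (triv)               1             1               1                    1                    1                    1                        1                       
  chi_2 (sign: r->1, s->-1)  1             1               1                    1                    1                    -1                       -1                      
  chi_3 (r->-1, s->1)        1             1               -1                   1                    -1                   1                        -1                      
  chi_4 (r->-1, s->-1)       1             1               -1                   1                    -1                   -1                       1                       
  chi_5 (2d, j=1)            2             -2              sqrt(2)              0                    -sqrt(2)             0                        0                       
  chi_6 (2d, j=2)            2             2               0                    -2                   0                    0                        0                       
  chi_7 (2d, j=3)            2             -2              -sqrt(2)             0                    sqrt(2)              0                        0                       

Spot check: chi_5 (2d, j=1) on {s, sr^2, ...} = 0.

Reasoning: D_8 has order 2*8 = 16 with 7 conjugacy classes, hence 7 irreducibles. Sum of squared dims 1 + 1 + 1 + 1 + 4 + 4 + 4 = 16 = |G|. Linear characters come from the abelianisation; the 2-dimensional irreps have character r^k -> 2*cos(2*pi*j*k/8), reflections -> 0.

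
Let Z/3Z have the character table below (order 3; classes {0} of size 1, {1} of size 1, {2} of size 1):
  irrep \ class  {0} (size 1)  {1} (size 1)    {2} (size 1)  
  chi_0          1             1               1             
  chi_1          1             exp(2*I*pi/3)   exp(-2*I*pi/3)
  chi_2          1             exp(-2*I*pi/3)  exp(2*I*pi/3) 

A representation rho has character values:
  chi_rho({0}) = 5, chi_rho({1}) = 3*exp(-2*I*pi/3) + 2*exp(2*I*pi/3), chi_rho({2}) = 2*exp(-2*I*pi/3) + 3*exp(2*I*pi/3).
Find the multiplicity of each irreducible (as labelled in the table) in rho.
Multiplicities: chi_0: 0, chi_1: 2, chi_2: 3.

Proof sketch: Use <chi_rho, chi> = (1/|G|) sum_C |C| * chi_rho(C) * conj(chi(C)) with |G| = 3 for each irreducible chi in the table:
  <chi_rho, chi_0> = (1/3)[1*(5)*conj(1) + 1*(3*exp(-2*I*pi/3) + 2*exp(2*I*pi/3))*conj(1) + 1*(2*exp(-2*I*pi/3) + 3*exp(2*I*pi/3))*conj(1)]
      = (1/3)[(5) + (3*exp(-2*I*pi/3) + 2*exp(2*I*pi/3)) + (2*exp(-2*I*pi/3) + 3*exp(2*I*pi/3))] = 0/3 = 0
  <chi_rho, chi_1> = (1/3)[1*(5)*conj(1) + 1*(3*exp(-2*I*pi/3) + 2*exp(2*I*pi/3))*conj(exp(2*I*pi/3)) + 1*(2*exp(-2*I*pi/3) + 3*exp(2*I*pi/3))*conj(exp(-2*I*pi/3))]
      = (1/3)[(5) + (2 + 3*exp(2*I*pi/3)) + (2 + 3*exp(-2*I*pi/3))] = 6/3 = 2
  <chi_rho, chi_2> = (1/3)[1*(5)*conj(1) + 1*(3*exp(-2*I*pi/3) + 2*exp(2*I*pi/3))*conj(exp(-2*I*pi/3)) + 1*(2*exp(-2*I*pi/3) + 3*exp(2*I*pi/3))*conj(exp(2*I*pi/3))]
      = (1/3)[(5) + (3 + 2*exp(-2*I*pi/3)) + (3 + 2*exp(2*I*pi/3))] = 9/3 = 3
(Exp terms are combined using exp(i*s)*conj(exp(i*t)) = exp(i*(s-t)), and sums of them are collapsed using the identity that for every m > 1 the m distinct m-th roots of unity sum to 0, e.g. 1 + exp(2*I*pi/3) + exp(-2*I*pi/3) = 0.)
Dimension check: dim(rho) = sum (mult * dim) = 0*1 + 2*1 + 3*1 = 5 = chi_rho(e) = 5.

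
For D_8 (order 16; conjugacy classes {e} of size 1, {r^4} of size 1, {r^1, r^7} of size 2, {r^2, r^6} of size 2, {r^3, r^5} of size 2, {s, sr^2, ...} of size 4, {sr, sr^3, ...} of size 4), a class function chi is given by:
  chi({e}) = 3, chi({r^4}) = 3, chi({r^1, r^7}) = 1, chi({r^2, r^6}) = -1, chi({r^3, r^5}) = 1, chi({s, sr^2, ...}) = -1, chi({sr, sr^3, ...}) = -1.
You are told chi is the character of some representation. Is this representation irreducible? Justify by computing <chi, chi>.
Not irreducible (reducible): <chi, chi> = 2 > 1.

Derivation: <chi, chi> = (1/|G|) sum_C |C| * |chi(C)|^2 = (1/16)[1*|3|^2 + 1*|3|^2 + 2*|1|^2 + 2*|-1|^2 + 2*|1|^2 + 4*|-1|^2 + 4*|-1|^2]
  = (1/16)[(9) + (9) + (2) + (2) + (2) + (4) + (4)] = 32/16 = 2.
A character is irreducible iff <chi, chi> = 1, so this representation is reducible.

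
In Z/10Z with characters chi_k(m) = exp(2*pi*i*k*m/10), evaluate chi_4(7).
chi_4(7) = zeta_10^28 = exp(-2*I*pi/5)

Solution. chi_4(7) = zeta_10^(4*7) = zeta_10^28. Since zeta_10^10 = 1, this equals zeta_10^8 = exp(2*pi*i*8/10) = exp(-2*I*pi/5).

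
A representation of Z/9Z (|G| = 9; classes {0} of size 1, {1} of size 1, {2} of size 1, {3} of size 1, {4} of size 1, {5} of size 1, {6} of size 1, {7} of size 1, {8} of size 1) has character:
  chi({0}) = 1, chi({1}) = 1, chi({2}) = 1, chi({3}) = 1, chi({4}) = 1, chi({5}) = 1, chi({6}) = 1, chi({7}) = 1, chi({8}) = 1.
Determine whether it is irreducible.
Irreducible: <chi, chi> = 1.

Derivation: <chi, chi> = (1/|G|) sum_C |C| * |chi(C)|^2 = (1/9)[1*|1|^2 + 1*|1|^2 + 1*|1|^2 + 1*|1|^2 + 1*|1|^2 + 1*|1|^2 + 1*|1|^2 + 1*|1|^2 + 1*|1|^2]
  = (1/9)[(1) + (1) + (1) + (1) + (1) + (1) + (1) + (1) + (1)] = 9/9 = 1.
(Exp terms are combined using exp(i*s)*conj(exp(i*t)) = exp(i*(s-t)), and sums of them are collapsed using the identity that for every m > 1 the m distinct m-th roots of unity sum to 0, e.g. 1 + exp(2*I*pi/3) + exp(-2*I*pi/3) = 0.)
A character is irreducible iff <chi, chi> = 1, so this representation is irreducible.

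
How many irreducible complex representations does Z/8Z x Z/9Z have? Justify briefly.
72

Argument: The number of irreducible complex representations of a finite group equals its number of conjugacy classes. Z/8Z x Z/9Z is abelian of order 72, so every element is its own conjugacy class: 72 classes, so Z/8Z x Z/9Z (order 72) has exactly 72 irreducible complex representations.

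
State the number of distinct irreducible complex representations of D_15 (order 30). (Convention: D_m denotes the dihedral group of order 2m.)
9

Reasoning: The number of irreducible complex representations of a finite group equals its number of conjugacy classes. D_15 has 9 conjugacy classes ((n+3)/2 for n odd), so D_15 (order 30) has exactly 9 irreducible complex representations.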